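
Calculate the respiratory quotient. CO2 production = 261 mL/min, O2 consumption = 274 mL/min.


RQ = VCO2 / VO2
RQ = 261 / 274
RQ = 0.9526


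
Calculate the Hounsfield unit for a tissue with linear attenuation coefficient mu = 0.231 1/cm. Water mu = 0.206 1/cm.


HU = ((mu_tissue - mu_water) / mu_water) * 1000
HU = ((0.231 - 0.206) / 0.206) * 1000
HU = 121.4


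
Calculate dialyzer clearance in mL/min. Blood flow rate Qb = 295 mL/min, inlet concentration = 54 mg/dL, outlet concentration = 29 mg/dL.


K = Qb * (Cb_in - Cb_out) / Cb_in
K = 295 * (54 - 29) / 54
K = 136.6 mL/min


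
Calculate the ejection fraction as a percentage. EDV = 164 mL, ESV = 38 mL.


SV = EDV - ESV = 164 - 38 = 126 mL
EF = SV/EDV * 100 = 126/164 * 100
EF = 76.83%


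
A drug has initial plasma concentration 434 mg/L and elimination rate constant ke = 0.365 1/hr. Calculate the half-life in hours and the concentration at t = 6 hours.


t_half = ln(2) / ke = 0.693147 / 0.365 = 1.899 hr
C(t) = C0 * exp(-ke*t) = 434 * exp(-0.365*6)
C(6) = 48.57 mg/L


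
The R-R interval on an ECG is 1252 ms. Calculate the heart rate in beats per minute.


HR = 60 / RR_interval(s)
RR = 1252 ms = 1.252 s
HR = 60 / 1.252 = 47.92 bpm


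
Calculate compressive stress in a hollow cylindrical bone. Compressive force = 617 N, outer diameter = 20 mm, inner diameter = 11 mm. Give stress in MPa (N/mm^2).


A = pi*(r_o^2 - r_i^2)
r_o = 10 mm, r_i = 5.5 mm
A = 219.126 mm^2
sigma = F/A = 617 / 219.126
sigma = 2.816 MPa


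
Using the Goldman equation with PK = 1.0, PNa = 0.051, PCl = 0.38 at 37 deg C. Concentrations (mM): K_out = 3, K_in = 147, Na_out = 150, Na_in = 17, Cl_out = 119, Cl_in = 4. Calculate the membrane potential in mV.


Vm = (RT/F)*ln((PK*Ko + PNa*Nao + PCl*Cli)/(PK*Ki + PNa*Nai + PCl*Clo))
Numer = 12.17, Denom = 193.087
Vm = -73.87 mV


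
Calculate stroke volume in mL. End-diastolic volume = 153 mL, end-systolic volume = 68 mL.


SV = EDV - ESV
SV = 153 - 68
SV = 85 mL


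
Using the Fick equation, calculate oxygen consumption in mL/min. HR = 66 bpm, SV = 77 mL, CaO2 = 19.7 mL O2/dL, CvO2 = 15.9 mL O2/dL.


CO = HR*SV = 66*77/1000 = 5.082 L/min
a-v O2 diff = 19.7 - 15.9 = 3.8 mL/dL
VO2 = CO * (CaO2-CvO2) * 10 dL/L
VO2 = 5.082 * 3.8 * 10
VO2 = 193.1 mL/min


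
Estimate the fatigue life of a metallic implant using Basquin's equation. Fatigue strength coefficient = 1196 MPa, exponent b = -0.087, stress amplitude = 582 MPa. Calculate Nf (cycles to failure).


sigma_a = sigma_f' * (2Nf)^b
2Nf = (sigma_a/sigma_f')^(1/b)
2Nf = (582/1196)^(1/-0.087)
2Nf = 3940.0025
Nf = 1970


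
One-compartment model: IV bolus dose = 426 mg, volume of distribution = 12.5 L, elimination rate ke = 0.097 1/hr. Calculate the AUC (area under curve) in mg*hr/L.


C0 = Dose/Vd = 426/12.5 = 34.08 mg/L
AUC = C0/ke = 34.08/0.097
AUC = 351.3 mg*hr/L


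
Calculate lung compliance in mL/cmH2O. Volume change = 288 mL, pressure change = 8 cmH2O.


C = dV / dP
C = 288 / 8
C = 36 mL/cmH2O


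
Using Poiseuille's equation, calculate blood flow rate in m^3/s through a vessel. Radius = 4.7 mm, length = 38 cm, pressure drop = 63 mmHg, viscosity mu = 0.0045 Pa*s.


Q = pi*r^4*dP / (8*mu*L)
r = 0.0047 m, L = 0.38 m
dP = 63 mmHg = 8399.286 Pa
Q = 9.4123e-04 m^3/s


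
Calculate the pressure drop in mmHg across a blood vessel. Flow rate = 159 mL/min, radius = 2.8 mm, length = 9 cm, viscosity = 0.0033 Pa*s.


dP = 8*mu*L*Q / (pi*r^4)
Q = 159 mL/min = 2.65e-06 m^3/s
dP = 32.607 Pa = 32.607 / 133.322 mmHg = 0.2446 mmHg


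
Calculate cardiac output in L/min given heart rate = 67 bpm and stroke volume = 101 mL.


CO = HR * SV
CO = 67 * 101 / 1000
CO = 6.767 L/min


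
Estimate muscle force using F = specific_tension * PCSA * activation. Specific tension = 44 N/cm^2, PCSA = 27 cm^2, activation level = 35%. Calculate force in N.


F = sigma * PCSA * activation
F = 44 * 27 * 0.35
F = 415.8 N


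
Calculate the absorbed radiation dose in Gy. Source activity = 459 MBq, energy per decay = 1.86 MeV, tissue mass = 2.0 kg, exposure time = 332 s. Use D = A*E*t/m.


A = 459 MBq = 4.5900e+08 Bq
E = 1.86 MeV = 2.97972e-13 J
D = A*E*t/m = 4.5900e+08*2.97972e-13*332/2.0
D = 0.0227 Gy


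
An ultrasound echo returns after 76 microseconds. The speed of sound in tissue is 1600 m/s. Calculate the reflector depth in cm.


depth = c * t / 2
t = 76 us = 7.6000e-05 s
depth = 1600 * 7.6000e-05 / 2
depth = 0.0608 m = 6.08 cm


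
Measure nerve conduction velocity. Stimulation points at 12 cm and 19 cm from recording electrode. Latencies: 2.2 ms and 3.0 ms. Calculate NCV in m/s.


Distance = (19 - 12) / 100 = 0.07 m
dt = (3.0 - 2.2) / 1000 = 8.0000e-04 s
NCV = dist / dt = 87.5 m/s


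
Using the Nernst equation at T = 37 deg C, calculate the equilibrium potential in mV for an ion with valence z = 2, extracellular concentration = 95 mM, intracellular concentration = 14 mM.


E = (RT/(zF)) * ln(C_out/C_in)
T = 37 + 273.15 = 310.15 K
E = (8.314 * 310.15 / (2 * 96485)) * ln(95/14)
E = 25.59 mV


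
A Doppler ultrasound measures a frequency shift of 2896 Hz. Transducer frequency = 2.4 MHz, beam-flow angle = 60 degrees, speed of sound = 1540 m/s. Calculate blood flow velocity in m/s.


v = fd * c / (2 * f0 * cos(theta))
v = 2896 * 1540 / (2 * 2.4000e+06 * cos(60))
v = 1.858 m/s


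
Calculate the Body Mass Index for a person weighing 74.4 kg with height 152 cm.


BMI = weight / height^2
height = 152 cm = 1.52 m
BMI = 74.4 / 1.52^2
BMI = 32.2 kg/m^2


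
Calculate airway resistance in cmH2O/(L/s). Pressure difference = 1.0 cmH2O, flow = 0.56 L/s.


R = dP / flow
R = 1.0 / 0.56
R = 1.786 cmH2O/(L/s)


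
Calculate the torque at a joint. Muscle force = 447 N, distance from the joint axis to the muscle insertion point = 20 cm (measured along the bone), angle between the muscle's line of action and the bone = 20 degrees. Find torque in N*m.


Torque = F * d * sin(theta)   (moment arm = d*sin(theta))
d = 20 cm = 0.2 m
Torque = 447 * 0.2 * sin(20)
Torque = 30.58 N*m


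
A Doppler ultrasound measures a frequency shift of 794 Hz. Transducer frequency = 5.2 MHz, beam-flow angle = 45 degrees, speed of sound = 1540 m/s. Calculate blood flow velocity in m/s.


v = fd * c / (2 * f0 * cos(theta))
v = 794 * 1540 / (2 * 5.2000e+06 * cos(45))
v = 0.1663 m/s


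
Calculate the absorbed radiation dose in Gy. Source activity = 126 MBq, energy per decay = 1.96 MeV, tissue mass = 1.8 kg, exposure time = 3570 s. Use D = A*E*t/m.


A = 126 MBq = 1.2600e+08 Bq
E = 1.96 MeV = 3.13992e-13 J
D = A*E*t/m = 1.2600e+08*3.13992e-13*3570/1.8
D = 0.07847 Gy


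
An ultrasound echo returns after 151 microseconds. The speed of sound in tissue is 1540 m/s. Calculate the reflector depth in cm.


depth = c * t / 2
t = 151 us = 1.5100e-04 s
depth = 1540 * 1.5100e-04 / 2
depth = 0.11627 m = 11.627 cm


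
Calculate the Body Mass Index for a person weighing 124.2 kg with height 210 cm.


BMI = weight / height^2
height = 210 cm = 2.1 m
BMI = 124.2 / 2.1^2
BMI = 28.16 kg/m^2


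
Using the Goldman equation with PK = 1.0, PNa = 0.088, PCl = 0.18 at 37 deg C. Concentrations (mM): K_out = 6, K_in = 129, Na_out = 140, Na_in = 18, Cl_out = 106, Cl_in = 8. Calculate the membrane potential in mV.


Vm = (RT/F)*ln((PK*Ko + PNa*Nao + PCl*Cli)/(PK*Ki + PNa*Nai + PCl*Clo))
Numer = 19.76, Denom = 149.664
Vm = -54.11 mV


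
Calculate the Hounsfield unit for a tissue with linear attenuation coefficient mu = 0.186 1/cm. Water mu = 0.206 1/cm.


HU = ((mu_tissue - mu_water) / mu_water) * 1000
HU = ((0.186 - 0.206) / 0.206) * 1000
HU = -97.09


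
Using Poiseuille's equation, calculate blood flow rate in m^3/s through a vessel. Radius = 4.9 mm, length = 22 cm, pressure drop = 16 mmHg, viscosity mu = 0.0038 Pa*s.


Q = pi*r^4*dP / (8*mu*L)
r = 0.0049 m, L = 0.22 m
dP = 16 mmHg = 2133.152 Pa
Q = 5.7764e-04 m^3/s


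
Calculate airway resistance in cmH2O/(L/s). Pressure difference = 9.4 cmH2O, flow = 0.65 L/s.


R = dP / flow
R = 9.4 / 0.65
R = 14.46 cmH2O/(L/s)


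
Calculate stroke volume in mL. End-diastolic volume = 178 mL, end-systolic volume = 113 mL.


SV = EDV - ESV
SV = 178 - 113
SV = 65 mL


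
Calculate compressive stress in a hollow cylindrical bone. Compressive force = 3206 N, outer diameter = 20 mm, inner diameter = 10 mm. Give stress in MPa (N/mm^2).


A = pi*(r_o^2 - r_i^2)
r_o = 10 mm, r_i = 5 mm
A = 235.619 mm^2
sigma = F/A = 3206 / 235.619
sigma = 13.61 MPa


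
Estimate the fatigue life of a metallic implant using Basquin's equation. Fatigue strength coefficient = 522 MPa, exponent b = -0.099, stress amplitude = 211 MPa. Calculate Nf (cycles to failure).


sigma_a = sigma_f' * (2Nf)^b
2Nf = (sigma_a/sigma_f')^(1/b)
2Nf = (211/522)^(1/-0.099)
2Nf = 9410.5855
Nf = 4705


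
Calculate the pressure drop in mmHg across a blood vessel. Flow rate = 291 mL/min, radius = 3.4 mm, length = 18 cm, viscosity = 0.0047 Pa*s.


dP = 8*mu*L*Q / (pi*r^4)
Q = 291 mL/min = 4.85e-06 m^3/s
dP = 78.1874 Pa = 78.1874 / 133.322 mmHg = 0.5865 mmHg


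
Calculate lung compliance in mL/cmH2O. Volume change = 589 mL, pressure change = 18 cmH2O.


C = dV / dP
C = 589 / 18
C = 32.72 mL/cmH2O


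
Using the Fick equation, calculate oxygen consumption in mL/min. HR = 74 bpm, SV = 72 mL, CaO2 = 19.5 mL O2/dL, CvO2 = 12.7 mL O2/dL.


CO = HR*SV = 74*72/1000 = 5.328 L/min
a-v O2 diff = 19.5 - 12.7 = 6.8 mL/dL
VO2 = CO * (CaO2-CvO2) * 10 dL/L
VO2 = 5.328 * 6.8 * 10
VO2 = 362.3 mL/min


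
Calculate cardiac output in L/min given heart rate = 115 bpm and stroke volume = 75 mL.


CO = HR * SV
CO = 115 * 75 / 1000
CO = 8.625 L/min


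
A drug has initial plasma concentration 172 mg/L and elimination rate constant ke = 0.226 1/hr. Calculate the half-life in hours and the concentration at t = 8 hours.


t_half = ln(2) / ke = 0.693147 / 0.226 = 3.067 hr
C(t) = C0 * exp(-ke*t) = 172 * exp(-0.226*8)
C(8) = 28.2 mg/L


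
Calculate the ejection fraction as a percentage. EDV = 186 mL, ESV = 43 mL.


SV = EDV - ESV = 186 - 43 = 143 mL
EF = SV/EDV * 100 = 143/186 * 100
EF = 76.88%


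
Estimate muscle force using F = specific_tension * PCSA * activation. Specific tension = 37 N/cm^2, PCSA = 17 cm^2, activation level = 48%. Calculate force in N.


F = sigma * PCSA * activation
F = 37 * 17 * 0.48
F = 301.9 N


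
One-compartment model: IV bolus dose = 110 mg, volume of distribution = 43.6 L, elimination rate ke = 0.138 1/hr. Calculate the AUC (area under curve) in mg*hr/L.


C0 = Dose/Vd = 110/43.6 = 2.52294 mg/L
AUC = C0/ke = 2.52294/0.138
AUC = 18.28 mg*hr/L


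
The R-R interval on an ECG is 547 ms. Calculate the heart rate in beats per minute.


HR = 60 / RR_interval(s)
RR = 547 ms = 0.547 s
HR = 60 / 0.547 = 109.7 bpm


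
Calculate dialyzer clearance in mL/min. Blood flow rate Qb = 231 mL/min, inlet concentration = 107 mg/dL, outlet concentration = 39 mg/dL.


K = Qb * (Cb_in - Cb_out) / Cb_in
K = 231 * (107 - 39) / 107
K = 146.8 mL/min


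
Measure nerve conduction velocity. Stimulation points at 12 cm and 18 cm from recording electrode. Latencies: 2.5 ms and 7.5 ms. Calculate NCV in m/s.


Distance = (18 - 12) / 100 = 0.06 m
dt = (7.5 - 2.5) / 1000 = 0.005 s
NCV = dist / dt = 12 m/s


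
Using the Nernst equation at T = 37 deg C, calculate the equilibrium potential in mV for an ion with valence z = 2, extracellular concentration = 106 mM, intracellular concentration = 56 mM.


E = (RT/(zF)) * ln(C_out/C_in)
T = 37 + 273.15 = 310.15 K
E = (8.314 * 310.15 / (2 * 96485)) * ln(106/56)
E = 8.527 mV


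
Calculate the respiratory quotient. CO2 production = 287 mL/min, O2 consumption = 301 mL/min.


RQ = VCO2 / VO2
RQ = 287 / 301
RQ = 0.9535


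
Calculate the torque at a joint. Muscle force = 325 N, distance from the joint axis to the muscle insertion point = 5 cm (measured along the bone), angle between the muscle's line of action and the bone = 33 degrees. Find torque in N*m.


Torque = F * d * sin(theta)   (moment arm = d*sin(theta))
d = 5 cm = 0.05 m
Torque = 325 * 0.05 * sin(33)
Torque = 8.85 N*m


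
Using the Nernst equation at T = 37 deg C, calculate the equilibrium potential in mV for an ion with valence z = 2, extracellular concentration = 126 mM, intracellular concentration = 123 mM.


E = (RT/(zF)) * ln(C_out/C_in)
T = 37 + 273.15 = 310.15 K
E = (8.314 * 310.15 / (2 * 96485)) * ln(126/123)
E = 0.322 mV


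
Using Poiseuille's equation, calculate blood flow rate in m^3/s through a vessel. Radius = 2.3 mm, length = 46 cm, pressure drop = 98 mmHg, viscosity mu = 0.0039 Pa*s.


Q = pi*r^4*dP / (8*mu*L)
r = 0.0023 m, L = 0.46 m
dP = 98 mmHg = 13065.556 Pa
Q = 8.0034e-05 m^3/s


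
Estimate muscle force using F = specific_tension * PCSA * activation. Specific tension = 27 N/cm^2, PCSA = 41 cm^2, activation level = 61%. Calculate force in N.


F = sigma * PCSA * activation
F = 27 * 41 * 0.61
F = 675.3 N


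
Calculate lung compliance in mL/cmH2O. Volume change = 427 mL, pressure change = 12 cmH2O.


C = dV / dP
C = 427 / 12
C = 35.58 mL/cmH2O


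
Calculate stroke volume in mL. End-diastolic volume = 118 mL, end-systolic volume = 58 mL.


SV = EDV - ESV
SV = 118 - 58
SV = 60 mL


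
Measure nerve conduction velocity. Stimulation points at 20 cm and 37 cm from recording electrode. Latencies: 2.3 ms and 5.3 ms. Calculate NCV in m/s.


Distance = (37 - 20) / 100 = 0.17 m
dt = (5.3 - 2.3) / 1000 = 0.003 s
NCV = dist / dt = 56.67 m/s


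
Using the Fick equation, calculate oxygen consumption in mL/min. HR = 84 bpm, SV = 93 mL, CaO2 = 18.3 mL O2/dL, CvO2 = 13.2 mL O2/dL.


CO = HR*SV = 84*93/1000 = 7.812 L/min
a-v O2 diff = 18.3 - 13.2 = 5.1 mL/dL
VO2 = CO * (CaO2-CvO2) * 10 dL/L
VO2 = 7.812 * 5.1 * 10
VO2 = 398.4 mL/min


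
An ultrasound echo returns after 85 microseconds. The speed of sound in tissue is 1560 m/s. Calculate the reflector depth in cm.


depth = c * t / 2
t = 85 us = 8.5000e-05 s
depth = 1560 * 8.5000e-05 / 2
depth = 0.0663 m = 6.63 cm


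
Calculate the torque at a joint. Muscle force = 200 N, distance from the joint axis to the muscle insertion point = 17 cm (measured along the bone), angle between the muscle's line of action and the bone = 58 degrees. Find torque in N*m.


Torque = F * d * sin(theta)   (moment arm = d*sin(theta))
d = 17 cm = 0.17 m
Torque = 200 * 0.17 * sin(58)
Torque = 28.83 N*m


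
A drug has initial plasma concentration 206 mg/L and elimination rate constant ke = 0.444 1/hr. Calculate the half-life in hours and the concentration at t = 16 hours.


t_half = ln(2) / ke = 0.693147 / 0.444 = 1.561 hr
C(t) = C0 * exp(-ke*t) = 206 * exp(-0.444*16)
C(16) = 0.1693 mg/L


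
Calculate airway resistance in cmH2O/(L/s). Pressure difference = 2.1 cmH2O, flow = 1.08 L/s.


R = dP / flow
R = 2.1 / 1.08
R = 1.944 cmH2O/(L/s)


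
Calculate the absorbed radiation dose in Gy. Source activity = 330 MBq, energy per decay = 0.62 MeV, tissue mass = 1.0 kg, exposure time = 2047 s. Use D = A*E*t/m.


A = 330 MBq = 3.3000e+08 Bq
E = 0.62 MeV = 9.9324e-14 J
D = A*E*t/m = 3.3000e+08*9.9324e-14*2047/1.0
D = 0.06709 Gy


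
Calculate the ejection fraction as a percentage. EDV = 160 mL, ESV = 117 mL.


SV = EDV - ESV = 160 - 117 = 43 mL
EF = SV/EDV * 100 = 43/160 * 100
EF = 26.88%


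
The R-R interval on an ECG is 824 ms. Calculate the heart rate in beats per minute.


HR = 60 / RR_interval(s)
RR = 824 ms = 0.824 s
HR = 60 / 0.824 = 72.82 bpm


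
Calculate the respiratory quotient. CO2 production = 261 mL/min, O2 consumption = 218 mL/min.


RQ = VCO2 / VO2
RQ = 261 / 218
RQ = 1.197


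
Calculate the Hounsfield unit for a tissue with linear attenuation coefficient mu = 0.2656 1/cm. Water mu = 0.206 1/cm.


HU = ((mu_tissue - mu_water) / mu_water) * 1000
HU = ((0.2656 - 0.206) / 0.206) * 1000
HU = 289.3


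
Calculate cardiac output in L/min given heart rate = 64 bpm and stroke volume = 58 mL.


CO = HR * SV
CO = 64 * 58 / 1000
CO = 3.712 L/min


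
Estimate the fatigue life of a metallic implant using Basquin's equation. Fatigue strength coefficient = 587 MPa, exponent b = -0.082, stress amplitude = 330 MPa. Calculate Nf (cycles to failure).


sigma_a = sigma_f' * (2Nf)^b
2Nf = (sigma_a/sigma_f')^(1/b)
2Nf = (330/587)^(1/-0.082)
2Nf = 1122.78
Nf = 561.4


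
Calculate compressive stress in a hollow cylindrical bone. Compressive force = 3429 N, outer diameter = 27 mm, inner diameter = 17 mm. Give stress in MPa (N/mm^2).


A = pi*(r_o^2 - r_i^2)
r_o = 13.5 mm, r_i = 8.5 mm
A = 345.575 mm^2
sigma = F/A = 3429 / 345.575
sigma = 9.923 MPa


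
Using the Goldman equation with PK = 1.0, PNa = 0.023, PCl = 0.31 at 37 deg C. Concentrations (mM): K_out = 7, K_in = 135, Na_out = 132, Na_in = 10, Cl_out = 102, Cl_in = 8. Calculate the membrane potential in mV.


Vm = (RT/F)*ln((PK*Ko + PNa*Nao + PCl*Cli)/(PK*Ki + PNa*Nai + PCl*Clo))
Numer = 12.516, Denom = 166.85
Vm = -69.22 mV


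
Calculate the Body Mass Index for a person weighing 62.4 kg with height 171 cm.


BMI = weight / height^2
height = 171 cm = 1.71 m
BMI = 62.4 / 1.71^2
BMI = 21.34 kg/m^2


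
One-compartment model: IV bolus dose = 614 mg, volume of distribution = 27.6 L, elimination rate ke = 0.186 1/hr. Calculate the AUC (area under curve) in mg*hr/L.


C0 = Dose/Vd = 614/27.6 = 22.2464 mg/L
AUC = C0/ke = 22.2464/0.186
AUC = 119.6 mg*hr/L


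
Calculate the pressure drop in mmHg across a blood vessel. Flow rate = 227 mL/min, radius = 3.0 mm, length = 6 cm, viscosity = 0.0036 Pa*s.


dP = 8*mu*L*Q / (pi*r^4)
Q = 227 mL/min = 3.78333e-06 m^3/s
dP = 25.6911 Pa = 25.6911 / 133.322 mmHg = 0.1927 mmHg


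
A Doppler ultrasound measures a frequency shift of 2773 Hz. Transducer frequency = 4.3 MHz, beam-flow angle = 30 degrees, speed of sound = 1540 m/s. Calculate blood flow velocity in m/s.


v = fd * c / (2 * f0 * cos(theta))
v = 2773 * 1540 / (2 * 4.3000e+06 * cos(30))
v = 0.5734 m/s


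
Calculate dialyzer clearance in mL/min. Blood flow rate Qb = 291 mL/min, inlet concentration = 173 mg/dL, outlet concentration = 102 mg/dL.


K = Qb * (Cb_in - Cb_out) / Cb_in
K = 291 * (173 - 102) / 173
K = 119.4 mL/min


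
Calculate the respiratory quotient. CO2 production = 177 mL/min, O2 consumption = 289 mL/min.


RQ = VCO2 / VO2
RQ = 177 / 289
RQ = 0.6125


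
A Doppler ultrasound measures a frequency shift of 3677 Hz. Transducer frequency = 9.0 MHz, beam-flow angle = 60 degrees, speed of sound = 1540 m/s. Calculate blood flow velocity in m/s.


v = fd * c / (2 * f0 * cos(theta))
v = 3677 * 1540 / (2 * 9.0000e+06 * cos(60))
v = 0.6292 m/s


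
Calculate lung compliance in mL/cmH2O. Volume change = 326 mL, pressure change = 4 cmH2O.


C = dV / dP
C = 326 / 4
C = 81.5 mL/cmH2O


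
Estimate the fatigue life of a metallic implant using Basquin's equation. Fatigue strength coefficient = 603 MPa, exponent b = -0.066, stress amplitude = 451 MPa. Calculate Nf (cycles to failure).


sigma_a = sigma_f' * (2Nf)^b
2Nf = (sigma_a/sigma_f')^(1/b)
2Nf = (451/603)^(1/-0.066)
2Nf = 81.512421
Nf = 40.76


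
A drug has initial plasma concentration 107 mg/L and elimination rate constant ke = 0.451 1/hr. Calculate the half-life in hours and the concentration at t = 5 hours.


t_half = ln(2) / ke = 0.693147 / 0.451 = 1.537 hr
C(t) = C0 * exp(-ke*t) = 107 * exp(-0.451*5)
C(5) = 11.22 mg/L


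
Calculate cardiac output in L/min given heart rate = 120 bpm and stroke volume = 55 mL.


CO = HR * SV
CO = 120 * 55 / 1000
CO = 6.6 L/min


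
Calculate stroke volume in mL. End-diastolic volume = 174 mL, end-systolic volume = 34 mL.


SV = EDV - ESV
SV = 174 - 34
SV = 140 mL


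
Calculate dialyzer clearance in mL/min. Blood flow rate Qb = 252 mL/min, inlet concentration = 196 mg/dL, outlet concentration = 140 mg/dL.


K = Qb * (Cb_in - Cb_out) / Cb_in
K = 252 * (196 - 140) / 196
K = 72 mL/min


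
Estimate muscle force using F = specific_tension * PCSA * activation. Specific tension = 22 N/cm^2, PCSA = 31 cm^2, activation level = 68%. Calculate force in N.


F = sigma * PCSA * activation
F = 22 * 31 * 0.68
F = 463.8 N


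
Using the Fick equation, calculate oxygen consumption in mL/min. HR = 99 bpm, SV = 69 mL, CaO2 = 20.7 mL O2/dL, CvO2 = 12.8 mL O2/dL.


CO = HR*SV = 99*69/1000 = 6.831 L/min
a-v O2 diff = 20.7 - 12.8 = 7.9 mL/dL
VO2 = CO * (CaO2-CvO2) * 10 dL/L
VO2 = 6.831 * 7.9 * 10
VO2 = 539.6 mL/min


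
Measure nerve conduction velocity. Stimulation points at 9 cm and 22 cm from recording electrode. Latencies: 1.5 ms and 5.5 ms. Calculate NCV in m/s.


Distance = (22 - 9) / 100 = 0.13 m
dt = (5.5 - 1.5) / 1000 = 0.004 s
NCV = dist / dt = 32.5 m/s


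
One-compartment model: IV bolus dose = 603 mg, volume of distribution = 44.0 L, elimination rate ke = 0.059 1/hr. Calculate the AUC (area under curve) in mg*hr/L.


C0 = Dose/Vd = 603/44.0 = 13.7045 mg/L
AUC = C0/ke = 13.7045/0.059
AUC = 232.3 mg*hr/L


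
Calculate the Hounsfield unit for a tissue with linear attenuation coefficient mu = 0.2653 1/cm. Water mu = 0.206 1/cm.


HU = ((mu_tissue - mu_water) / mu_water) * 1000
HU = ((0.2653 - 0.206) / 0.206) * 1000
HU = 287.9


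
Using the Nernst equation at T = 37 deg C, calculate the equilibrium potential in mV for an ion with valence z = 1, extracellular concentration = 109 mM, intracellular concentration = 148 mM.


E = (RT/(zF)) * ln(C_out/C_in)
T = 37 + 273.15 = 310.15 K
E = (8.314 * 310.15 / (1 * 96485)) * ln(109/148)
E = -8.174 mV


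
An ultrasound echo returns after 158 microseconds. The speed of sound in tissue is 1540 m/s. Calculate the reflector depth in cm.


depth = c * t / 2
t = 158 us = 1.5800e-04 s
depth = 1540 * 1.5800e-04 / 2
depth = 0.12166 m = 12.166 cm


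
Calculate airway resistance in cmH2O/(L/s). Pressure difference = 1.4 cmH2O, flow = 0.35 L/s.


R = dP / flow
R = 1.4 / 0.35
R = 4 cmH2O/(L/s)


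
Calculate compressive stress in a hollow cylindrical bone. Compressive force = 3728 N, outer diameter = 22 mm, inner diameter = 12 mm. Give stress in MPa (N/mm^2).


A = pi*(r_o^2 - r_i^2)
r_o = 11 mm, r_i = 6 mm
A = 267.035 mm^2
sigma = F/A = 3728 / 267.035
sigma = 13.96 MPa


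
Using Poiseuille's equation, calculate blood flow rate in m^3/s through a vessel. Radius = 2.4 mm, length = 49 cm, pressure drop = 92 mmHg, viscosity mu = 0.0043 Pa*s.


Q = pi*r^4*dP / (8*mu*L)
r = 0.0024 m, L = 0.49 m
dP = 92 mmHg = 12265.624 Pa
Q = 7.5846e-05 m^3/s


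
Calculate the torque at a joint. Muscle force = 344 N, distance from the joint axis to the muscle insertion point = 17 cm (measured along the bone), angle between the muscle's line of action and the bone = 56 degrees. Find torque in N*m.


Torque = F * d * sin(theta)   (moment arm = d*sin(theta))
d = 17 cm = 0.17 m
Torque = 344 * 0.17 * sin(56)
Torque = 48.48 N*m


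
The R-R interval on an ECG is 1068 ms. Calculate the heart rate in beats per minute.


HR = 60 / RR_interval(s)
RR = 1068 ms = 1.068 s
HR = 60 / 1.068 = 56.18 bpm


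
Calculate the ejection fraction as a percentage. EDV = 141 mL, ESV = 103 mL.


SV = EDV - ESV = 141 - 103 = 38 mL
EF = SV/EDV * 100 = 38/141 * 100
EF = 26.95%


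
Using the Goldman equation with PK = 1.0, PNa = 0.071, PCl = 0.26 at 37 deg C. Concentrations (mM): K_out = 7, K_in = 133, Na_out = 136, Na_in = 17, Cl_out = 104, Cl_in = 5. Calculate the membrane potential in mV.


Vm = (RT/F)*ln((PK*Ko + PNa*Nao + PCl*Cli)/(PK*Ki + PNa*Nai + PCl*Clo))
Numer = 17.956, Denom = 161.247
Vm = -58.66 mV


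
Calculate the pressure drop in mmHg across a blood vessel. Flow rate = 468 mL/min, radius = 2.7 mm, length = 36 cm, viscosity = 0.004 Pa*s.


dP = 8*mu*L*Q / (pi*r^4)
Q = 468 mL/min = 7.8e-06 m^3/s
dP = 538.198 Pa = 538.198 / 133.322 mmHg = 4.037 mmHg


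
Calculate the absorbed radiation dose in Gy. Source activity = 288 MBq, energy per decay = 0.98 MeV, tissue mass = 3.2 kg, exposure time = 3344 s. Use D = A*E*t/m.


A = 288 MBq = 2.8800e+08 Bq
E = 0.98 MeV = 1.56996e-13 J
D = A*E*t/m = 2.8800e+08*1.56996e-13*3344/3.2
D = 0.04725 Gy


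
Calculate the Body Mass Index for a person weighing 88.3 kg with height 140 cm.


BMI = weight / height^2
height = 140 cm = 1.4 m
BMI = 88.3 / 1.4^2
BMI = 45.05 kg/m^2


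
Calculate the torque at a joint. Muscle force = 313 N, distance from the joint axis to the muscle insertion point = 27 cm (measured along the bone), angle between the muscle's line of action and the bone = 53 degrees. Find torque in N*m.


Torque = F * d * sin(theta)   (moment arm = d*sin(theta))
d = 27 cm = 0.27 m
Torque = 313 * 0.27 * sin(53)
Torque = 67.49 N*m


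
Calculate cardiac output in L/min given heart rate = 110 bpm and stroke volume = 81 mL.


CO = HR * SV
CO = 110 * 81 / 1000
CO = 8.91 L/min


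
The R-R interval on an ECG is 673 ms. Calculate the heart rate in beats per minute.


HR = 60 / RR_interval(s)
RR = 673 ms = 0.673 s
HR = 60 / 0.673 = 89.15 bpm


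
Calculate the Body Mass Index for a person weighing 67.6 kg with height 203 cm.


BMI = weight / height^2
height = 203 cm = 2.03 m
BMI = 67.6 / 2.03^2
BMI = 16.4 kg/m^2


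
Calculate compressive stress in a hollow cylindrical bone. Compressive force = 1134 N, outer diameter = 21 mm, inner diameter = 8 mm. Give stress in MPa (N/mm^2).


A = pi*(r_o^2 - r_i^2)
r_o = 10.5 mm, r_i = 4 mm
A = 296.095 mm^2
sigma = F/A = 1134 / 296.095
sigma = 3.83 MPa


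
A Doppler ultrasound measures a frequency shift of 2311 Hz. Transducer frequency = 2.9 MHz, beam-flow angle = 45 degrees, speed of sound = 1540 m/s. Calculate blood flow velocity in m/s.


v = fd * c / (2 * f0 * cos(theta))
v = 2311 * 1540 / (2 * 2.9000e+06 * cos(45))
v = 0.8678 m/s


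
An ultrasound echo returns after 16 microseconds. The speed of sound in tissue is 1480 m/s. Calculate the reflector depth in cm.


depth = c * t / 2
t = 16 us = 1.6000e-05 s
depth = 1480 * 1.6000e-05 / 2
depth = 0.01184 m = 1.184 cm


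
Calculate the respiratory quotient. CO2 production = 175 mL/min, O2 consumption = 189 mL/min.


RQ = VCO2 / VO2
RQ = 175 / 189
RQ = 0.9259


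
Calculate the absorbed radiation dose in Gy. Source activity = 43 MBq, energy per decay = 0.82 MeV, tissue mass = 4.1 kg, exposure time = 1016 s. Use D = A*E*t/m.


A = 43 MBq = 4.3000e+07 Bq
E = 0.82 MeV = 1.31364e-13 J
D = A*E*t/m = 4.3000e+07*1.31364e-13*1016/4.1
D = 0.0014 Gy


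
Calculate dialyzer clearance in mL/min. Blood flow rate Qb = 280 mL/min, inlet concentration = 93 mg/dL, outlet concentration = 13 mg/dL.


K = Qb * (Cb_in - Cb_out) / Cb_in
K = 280 * (93 - 13) / 93
K = 240.9 mL/min


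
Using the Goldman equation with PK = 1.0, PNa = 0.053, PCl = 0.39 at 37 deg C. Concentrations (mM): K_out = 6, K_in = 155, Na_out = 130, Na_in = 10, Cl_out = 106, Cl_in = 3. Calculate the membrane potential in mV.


Vm = (RT/F)*ln((PK*Ko + PNa*Nao + PCl*Cli)/(PK*Ki + PNa*Nai + PCl*Clo))
Numer = 14.06, Denom = 196.87
Vm = -70.53 mV


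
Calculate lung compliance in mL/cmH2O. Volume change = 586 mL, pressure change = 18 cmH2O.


C = dV / dP
C = 586 / 18
C = 32.56 mL/cmH2O


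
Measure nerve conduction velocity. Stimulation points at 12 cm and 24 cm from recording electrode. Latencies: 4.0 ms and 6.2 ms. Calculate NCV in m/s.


Distance = (24 - 12) / 100 = 0.12 m
dt = (6.2 - 4.0) / 1000 = 0.0022 s
NCV = dist / dt = 54.55 m/s


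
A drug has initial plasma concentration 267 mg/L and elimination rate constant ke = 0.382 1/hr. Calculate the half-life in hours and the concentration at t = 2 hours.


t_half = ln(2) / ke = 0.693147 / 0.382 = 1.815 hr
C(t) = C0 * exp(-ke*t) = 267 * exp(-0.382*2)
C(2) = 124.4 mg/L


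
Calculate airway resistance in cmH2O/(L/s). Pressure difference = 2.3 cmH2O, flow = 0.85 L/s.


R = dP / flow
R = 2.3 / 0.85
R = 2.706 cmH2O/(L/s)


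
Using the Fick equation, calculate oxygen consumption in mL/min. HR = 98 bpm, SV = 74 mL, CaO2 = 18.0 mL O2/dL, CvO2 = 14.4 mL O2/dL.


CO = HR*SV = 98*74/1000 = 7.252 L/min
a-v O2 diff = 18.0 - 14.4 = 3.6 mL/dL
VO2 = CO * (CaO2-CvO2) * 10 dL/L
VO2 = 7.252 * 3.6 * 10
VO2 = 261.1 mL/min


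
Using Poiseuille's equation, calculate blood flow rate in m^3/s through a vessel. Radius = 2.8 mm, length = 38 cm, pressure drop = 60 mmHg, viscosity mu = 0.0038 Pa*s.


Q = pi*r^4*dP / (8*mu*L)
r = 0.0028 m, L = 0.38 m
dP = 60 mmHg = 7999.32 Pa
Q = 1.3371e-04 m^3/s


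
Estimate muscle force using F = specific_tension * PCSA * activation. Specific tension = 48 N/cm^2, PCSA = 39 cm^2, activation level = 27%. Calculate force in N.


F = sigma * PCSA * activation
F = 48 * 39 * 0.27
F = 505.4 N


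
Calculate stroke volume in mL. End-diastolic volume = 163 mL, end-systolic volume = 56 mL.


SV = EDV - ESV
SV = 163 - 56
SV = 107 mL


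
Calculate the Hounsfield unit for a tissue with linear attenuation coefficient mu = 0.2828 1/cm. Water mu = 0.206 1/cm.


HU = ((mu_tissue - mu_water) / mu_water) * 1000
HU = ((0.2828 - 0.206) / 0.206) * 1000
HU = 372.8


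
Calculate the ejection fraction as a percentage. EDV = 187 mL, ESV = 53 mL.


SV = EDV - ESV = 187 - 53 = 134 mL
EF = SV/EDV * 100 = 134/187 * 100
EF = 71.66%


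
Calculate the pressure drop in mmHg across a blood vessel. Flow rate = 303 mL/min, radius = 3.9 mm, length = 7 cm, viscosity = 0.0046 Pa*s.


dP = 8*mu*L*Q / (pi*r^4)
Q = 303 mL/min = 5.05e-06 m^3/s
dP = 17.899 Pa = 17.899 / 133.322 mmHg = 0.1343 mmHg


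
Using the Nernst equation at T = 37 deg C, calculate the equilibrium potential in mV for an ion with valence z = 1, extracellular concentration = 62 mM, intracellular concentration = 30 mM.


E = (RT/(zF)) * ln(C_out/C_in)
T = 37 + 273.15 = 310.15 K
E = (8.314 * 310.15 / (1 * 96485)) * ln(62/30)
E = 19.4 mV


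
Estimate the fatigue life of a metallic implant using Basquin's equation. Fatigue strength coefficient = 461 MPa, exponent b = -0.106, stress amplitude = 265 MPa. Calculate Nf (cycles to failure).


sigma_a = sigma_f' * (2Nf)^b
2Nf = (sigma_a/sigma_f')^(1/b)
2Nf = (265/461)^(1/-0.106)
2Nf = 185.5427
Nf = 92.77


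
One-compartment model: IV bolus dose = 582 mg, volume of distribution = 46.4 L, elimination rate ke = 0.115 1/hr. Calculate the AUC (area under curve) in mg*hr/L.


C0 = Dose/Vd = 582/46.4 = 12.5431 mg/L
AUC = C0/ke = 12.5431/0.115
AUC = 109.1 mg*hr/L


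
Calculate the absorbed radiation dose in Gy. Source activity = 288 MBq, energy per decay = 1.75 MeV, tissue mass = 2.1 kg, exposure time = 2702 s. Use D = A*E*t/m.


A = 288 MBq = 2.8800e+08 Bq
E = 1.75 MeV = 2.8035e-13 J
D = A*E*t/m = 2.8800e+08*2.8035e-13*2702/2.1
D = 0.1039 Gy


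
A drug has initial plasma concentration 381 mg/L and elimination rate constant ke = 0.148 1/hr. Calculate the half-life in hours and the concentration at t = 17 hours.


t_half = ln(2) / ke = 0.693147 / 0.148 = 4.683 hr
C(t) = C0 * exp(-ke*t) = 381 * exp(-0.148*17)
C(17) = 30.78 mg/L


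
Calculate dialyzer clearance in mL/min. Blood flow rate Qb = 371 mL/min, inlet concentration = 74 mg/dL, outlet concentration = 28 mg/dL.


K = Qb * (Cb_in - Cb_out) / Cb_in
K = 371 * (74 - 28) / 74
K = 230.6 mL/min


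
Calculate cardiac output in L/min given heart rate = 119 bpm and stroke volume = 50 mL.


CO = HR * SV
CO = 119 * 50 / 1000
CO = 5.95 L/min


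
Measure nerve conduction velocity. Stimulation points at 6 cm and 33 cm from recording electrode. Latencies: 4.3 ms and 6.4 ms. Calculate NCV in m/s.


Distance = (33 - 6) / 100 = 0.27 m
dt = (6.4 - 4.3) / 1000 = 0.0021 s
NCV = dist / dt = 128.6 m/s


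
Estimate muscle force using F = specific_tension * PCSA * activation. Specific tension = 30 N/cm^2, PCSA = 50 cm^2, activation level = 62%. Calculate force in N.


F = sigma * PCSA * activation
F = 30 * 50 * 0.62
F = 930 N


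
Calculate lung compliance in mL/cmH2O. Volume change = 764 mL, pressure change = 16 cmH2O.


C = dV / dP
C = 764 / 16
C = 47.75 mL/cmH2O


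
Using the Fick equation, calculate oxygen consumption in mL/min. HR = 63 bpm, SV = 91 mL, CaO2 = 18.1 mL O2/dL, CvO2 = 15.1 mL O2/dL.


CO = HR*SV = 63*91/1000 = 5.733 L/min
a-v O2 diff = 18.1 - 15.1 = 3 mL/dL
VO2 = CO * (CaO2-CvO2) * 10 dL/L
VO2 = 5.733 * 3 * 10
VO2 = 172 mL/min


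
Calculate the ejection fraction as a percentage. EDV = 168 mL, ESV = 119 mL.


SV = EDV - ESV = 168 - 119 = 49 mL
EF = SV/EDV * 100 = 49/168 * 100
EF = 29.17%


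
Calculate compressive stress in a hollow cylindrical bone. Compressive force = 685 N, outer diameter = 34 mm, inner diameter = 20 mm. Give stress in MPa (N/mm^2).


A = pi*(r_o^2 - r_i^2)
r_o = 17 mm, r_i = 10 mm
A = 593.761 mm^2
sigma = F/A = 685 / 593.761
sigma = 1.154 MPa


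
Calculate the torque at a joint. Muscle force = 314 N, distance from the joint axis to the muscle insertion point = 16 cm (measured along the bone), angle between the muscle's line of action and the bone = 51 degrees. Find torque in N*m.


Torque = F * d * sin(theta)   (moment arm = d*sin(theta))
d = 16 cm = 0.16 m
Torque = 314 * 0.16 * sin(51)
Torque = 39.04 N*m


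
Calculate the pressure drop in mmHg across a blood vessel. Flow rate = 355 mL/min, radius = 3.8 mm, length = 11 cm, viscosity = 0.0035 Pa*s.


dP = 8*mu*L*Q / (pi*r^4)
Q = 355 mL/min = 5.91667e-06 m^3/s
dP = 27.8191 Pa = 27.8191 / 133.322 mmHg = 0.2087 mmHg


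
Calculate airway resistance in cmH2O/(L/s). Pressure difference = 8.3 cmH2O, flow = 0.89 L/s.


R = dP / flow
R = 8.3 / 0.89
R = 9.326 cmH2O/(L/s)


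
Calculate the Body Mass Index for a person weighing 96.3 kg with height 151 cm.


BMI = weight / height^2
height = 151 cm = 1.51 m
BMI = 96.3 / 1.51^2
BMI = 42.23 kg/m^2


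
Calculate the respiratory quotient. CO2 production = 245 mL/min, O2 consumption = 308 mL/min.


RQ = VCO2 / VO2
RQ = 245 / 308
RQ = 0.7955


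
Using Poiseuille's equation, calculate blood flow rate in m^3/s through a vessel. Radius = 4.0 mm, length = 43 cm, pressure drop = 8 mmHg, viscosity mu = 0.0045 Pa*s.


Q = pi*r^4*dP / (8*mu*L)
r = 0.004 m, L = 0.43 m
dP = 8 mmHg = 1066.576 Pa
Q = 5.5413e-05 m^3/s


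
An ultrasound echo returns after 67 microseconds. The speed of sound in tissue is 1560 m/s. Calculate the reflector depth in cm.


depth = c * t / 2
t = 67 us = 6.7000e-05 s
depth = 1560 * 6.7000e-05 / 2
depth = 0.05226 m = 5.226 cm


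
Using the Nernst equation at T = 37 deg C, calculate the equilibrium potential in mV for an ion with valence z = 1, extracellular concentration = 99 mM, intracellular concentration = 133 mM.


E = (RT/(zF)) * ln(C_out/C_in)
T = 37 + 273.15 = 310.15 K
E = (8.314 * 310.15 / (1 * 96485)) * ln(99/133)
E = -7.89 mV


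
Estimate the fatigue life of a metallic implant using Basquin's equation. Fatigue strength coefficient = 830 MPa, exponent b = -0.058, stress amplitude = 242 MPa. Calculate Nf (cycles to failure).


sigma_a = sigma_f' * (2Nf)^b
2Nf = (sigma_a/sigma_f')^(1/b)
2Nf = (242/830)^(1/-0.058)
2Nf = 1.6930419e+09
Nf = 8.4652e+08


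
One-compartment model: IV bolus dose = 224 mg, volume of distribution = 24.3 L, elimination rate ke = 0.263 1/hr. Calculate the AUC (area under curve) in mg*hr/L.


C0 = Dose/Vd = 224/24.3 = 9.21811 mg/L
AUC = C0/ke = 9.21811/0.263
AUC = 35.05 mg*hr/L


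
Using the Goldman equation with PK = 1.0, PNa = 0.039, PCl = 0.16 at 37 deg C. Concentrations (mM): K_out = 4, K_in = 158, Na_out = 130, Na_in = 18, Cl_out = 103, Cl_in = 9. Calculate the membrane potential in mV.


Vm = (RT/F)*ln((PK*Ko + PNa*Nao + PCl*Cli)/(PK*Ki + PNa*Nai + PCl*Clo))
Numer = 10.51, Denom = 175.182
Vm = -75.19 mV


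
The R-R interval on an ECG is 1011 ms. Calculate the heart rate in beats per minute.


HR = 60 / RR_interval(s)
RR = 1011 ms = 1.011 s
HR = 60 / 1.011 = 59.35 bpm


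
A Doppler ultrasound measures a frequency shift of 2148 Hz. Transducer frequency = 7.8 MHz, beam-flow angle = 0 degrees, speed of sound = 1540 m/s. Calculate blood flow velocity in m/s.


v = fd * c / (2 * f0 * cos(theta))
v = 2148 * 1540 / (2 * 7.8000e+06 * cos(0))
v = 0.212 m/s


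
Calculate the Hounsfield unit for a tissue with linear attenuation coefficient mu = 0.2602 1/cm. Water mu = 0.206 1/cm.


HU = ((mu_tissue - mu_water) / mu_water) * 1000
HU = ((0.2602 - 0.206) / 0.206) * 1000
HU = 263.1


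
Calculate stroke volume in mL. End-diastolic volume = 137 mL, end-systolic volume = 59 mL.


SV = EDV - ESV
SV = 137 - 59
SV = 78 mL


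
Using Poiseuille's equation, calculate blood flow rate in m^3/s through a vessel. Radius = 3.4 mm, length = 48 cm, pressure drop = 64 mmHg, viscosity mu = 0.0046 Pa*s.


Q = pi*r^4*dP / (8*mu*L)
r = 0.0034 m, L = 0.48 m
dP = 64 mmHg = 8532.608 Pa
Q = 2.0280e-04 m^3/s


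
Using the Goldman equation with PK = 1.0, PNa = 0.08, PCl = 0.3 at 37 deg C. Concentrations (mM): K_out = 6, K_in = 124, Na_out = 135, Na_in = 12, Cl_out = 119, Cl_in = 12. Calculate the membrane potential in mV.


Vm = (RT/F)*ln((PK*Ko + PNa*Nao + PCl*Cli)/(PK*Ki + PNa*Nai + PCl*Clo))
Numer = 20.4, Denom = 160.66
Vm = -55.15 mV


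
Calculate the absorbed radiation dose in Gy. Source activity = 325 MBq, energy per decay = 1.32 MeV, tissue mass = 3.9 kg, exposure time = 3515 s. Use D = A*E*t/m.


A = 325 MBq = 3.2500e+08 Bq
E = 1.32 MeV = 2.11464e-13 J
D = A*E*t/m = 3.2500e+08*2.11464e-13*3515/3.9
D = 0.06194 Gy


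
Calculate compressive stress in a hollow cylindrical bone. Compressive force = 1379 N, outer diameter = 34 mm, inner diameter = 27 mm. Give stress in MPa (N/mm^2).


A = pi*(r_o^2 - r_i^2)
r_o = 17 mm, r_i = 13.5 mm
A = 335.365 mm^2
sigma = F/A = 1379 / 335.365
sigma = 4.112 MPa


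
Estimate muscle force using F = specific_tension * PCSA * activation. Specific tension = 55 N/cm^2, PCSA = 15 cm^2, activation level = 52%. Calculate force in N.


F = sigma * PCSA * activation
F = 55 * 15 * 0.52
F = 429 N


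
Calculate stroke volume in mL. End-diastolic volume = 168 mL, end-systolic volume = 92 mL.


SV = EDV - ESV
SV = 168 - 92
SV = 76 mL


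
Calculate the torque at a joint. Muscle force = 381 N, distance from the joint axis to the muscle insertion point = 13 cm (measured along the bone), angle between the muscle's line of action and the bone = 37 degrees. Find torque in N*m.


Torque = F * d * sin(theta)   (moment arm = d*sin(theta))
d = 13 cm = 0.13 m
Torque = 381 * 0.13 * sin(37)
Torque = 29.81 N*m


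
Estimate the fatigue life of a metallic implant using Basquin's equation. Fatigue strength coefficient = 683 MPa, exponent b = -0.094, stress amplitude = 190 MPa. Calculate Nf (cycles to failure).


sigma_a = sigma_f' * (2Nf)^b
2Nf = (sigma_a/sigma_f')^(1/b)
2Nf = (190/683)^(1/-0.094)
2Nf = 815365.17
Nf = 4.077e+05


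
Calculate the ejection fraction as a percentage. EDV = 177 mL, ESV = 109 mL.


SV = EDV - ESV = 177 - 109 = 68 mL
EF = SV/EDV * 100 = 68/177 * 100
EF = 38.42%


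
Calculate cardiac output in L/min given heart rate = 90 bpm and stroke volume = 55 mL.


CO = HR * SV
CO = 90 * 55 / 1000
CO = 4.95 L/min


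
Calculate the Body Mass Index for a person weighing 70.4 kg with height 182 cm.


BMI = weight / height^2
height = 182 cm = 1.82 m
BMI = 70.4 / 1.82^2
BMI = 21.25 kg/m^2


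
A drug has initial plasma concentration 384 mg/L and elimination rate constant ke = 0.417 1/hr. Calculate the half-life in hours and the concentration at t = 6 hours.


t_half = ln(2) / ke = 0.693147 / 0.417 = 1.662 hr
C(t) = C0 * exp(-ke*t) = 384 * exp(-0.417*6)
C(6) = 31.46 mg/L


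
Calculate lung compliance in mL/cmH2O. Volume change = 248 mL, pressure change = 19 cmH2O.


C = dV / dP
C = 248 / 19
C = 13.05 mL/cmH2O
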